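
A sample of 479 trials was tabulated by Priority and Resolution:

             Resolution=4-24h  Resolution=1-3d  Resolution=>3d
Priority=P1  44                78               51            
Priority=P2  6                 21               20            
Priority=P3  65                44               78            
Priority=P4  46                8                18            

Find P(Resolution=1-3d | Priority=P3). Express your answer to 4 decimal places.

Total with Priority=P3: 65 + 44 + 78 = 187.
P(Resolution=1-3d | Priority=P3) = 44/187 = 0.2353.

0.2353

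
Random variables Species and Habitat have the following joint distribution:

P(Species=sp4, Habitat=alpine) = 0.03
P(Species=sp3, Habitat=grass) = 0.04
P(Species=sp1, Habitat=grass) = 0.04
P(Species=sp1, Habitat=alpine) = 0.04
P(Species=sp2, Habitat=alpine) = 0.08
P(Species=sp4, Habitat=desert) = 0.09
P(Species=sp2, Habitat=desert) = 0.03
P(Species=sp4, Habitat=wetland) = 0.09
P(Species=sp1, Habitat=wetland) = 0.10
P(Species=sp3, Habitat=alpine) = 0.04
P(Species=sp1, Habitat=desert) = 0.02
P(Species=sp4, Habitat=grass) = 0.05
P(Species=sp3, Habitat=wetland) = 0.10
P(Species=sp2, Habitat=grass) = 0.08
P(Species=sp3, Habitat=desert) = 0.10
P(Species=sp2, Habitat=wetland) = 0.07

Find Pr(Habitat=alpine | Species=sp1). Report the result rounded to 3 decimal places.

0.200

P(Species=sp1) = 0.04 + 0.10 + 0.02 + 0.04 = 0.20.
P(Habitat=alpine | Species=sp1) = 0.04/0.20 = 0.200.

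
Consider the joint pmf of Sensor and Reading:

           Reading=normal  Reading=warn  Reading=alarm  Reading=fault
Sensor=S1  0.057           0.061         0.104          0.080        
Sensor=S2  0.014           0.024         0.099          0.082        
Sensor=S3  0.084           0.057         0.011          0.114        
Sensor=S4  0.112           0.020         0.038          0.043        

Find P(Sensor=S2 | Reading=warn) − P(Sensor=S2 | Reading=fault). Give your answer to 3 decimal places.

-0.109

P(Reading=warn) = 0.061 + 0.024 + 0.057 + 0.020 = 0.162; P(Sensor=S2 | Reading=warn) = 0.024/0.162 = 0.1481.
P(Reading=fault) = 0.080 + 0.082 + 0.114 + 0.043 = 0.319; P(Sensor=S2 | Reading=fault) = 0.082/0.319 = 0.2571.
Difference = -0.109.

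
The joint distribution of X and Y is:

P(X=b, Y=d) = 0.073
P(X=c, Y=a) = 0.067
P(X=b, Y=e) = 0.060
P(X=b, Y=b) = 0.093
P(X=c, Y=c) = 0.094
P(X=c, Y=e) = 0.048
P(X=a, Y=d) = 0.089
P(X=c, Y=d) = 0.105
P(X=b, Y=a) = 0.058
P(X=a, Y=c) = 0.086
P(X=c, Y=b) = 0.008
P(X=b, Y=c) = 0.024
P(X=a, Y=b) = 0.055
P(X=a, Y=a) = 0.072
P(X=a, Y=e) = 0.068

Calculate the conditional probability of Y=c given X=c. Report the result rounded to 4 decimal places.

P(X=c) = 0.067 + 0.008 + 0.094 + 0.105 + 0.048 = 0.322.
P(Y=c | X=c) = 0.094/0.322 = 0.2919.

0.2919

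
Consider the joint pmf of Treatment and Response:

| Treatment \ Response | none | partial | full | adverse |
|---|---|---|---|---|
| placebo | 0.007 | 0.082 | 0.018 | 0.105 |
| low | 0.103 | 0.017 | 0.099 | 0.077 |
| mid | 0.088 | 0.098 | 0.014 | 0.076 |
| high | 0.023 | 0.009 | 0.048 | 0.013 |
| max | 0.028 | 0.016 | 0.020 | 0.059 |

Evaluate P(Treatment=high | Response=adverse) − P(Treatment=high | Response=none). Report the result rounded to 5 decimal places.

-0.05298

P(Response=adverse) = 0.105 + 0.077 + 0.076 + 0.013 + 0.059 = 0.330; P(Treatment=high | Response=adverse) = 0.013/0.330 = 0.039394.
P(Response=none) = 0.007 + 0.103 + 0.088 + 0.023 + 0.028 = 0.249; P(Treatment=high | Response=none) = 0.023/0.249 = 0.092369.
Difference = -0.05298.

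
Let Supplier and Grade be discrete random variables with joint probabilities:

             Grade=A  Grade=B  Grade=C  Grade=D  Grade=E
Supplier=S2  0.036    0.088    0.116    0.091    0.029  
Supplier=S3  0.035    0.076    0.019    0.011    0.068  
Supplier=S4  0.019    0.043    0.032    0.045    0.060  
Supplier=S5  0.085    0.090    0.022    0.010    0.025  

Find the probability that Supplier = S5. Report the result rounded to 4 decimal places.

P(Supplier=S5) = 0.085 + 0.090 + 0.022 + 0.010 + 0.025 = 0.232.

0.2320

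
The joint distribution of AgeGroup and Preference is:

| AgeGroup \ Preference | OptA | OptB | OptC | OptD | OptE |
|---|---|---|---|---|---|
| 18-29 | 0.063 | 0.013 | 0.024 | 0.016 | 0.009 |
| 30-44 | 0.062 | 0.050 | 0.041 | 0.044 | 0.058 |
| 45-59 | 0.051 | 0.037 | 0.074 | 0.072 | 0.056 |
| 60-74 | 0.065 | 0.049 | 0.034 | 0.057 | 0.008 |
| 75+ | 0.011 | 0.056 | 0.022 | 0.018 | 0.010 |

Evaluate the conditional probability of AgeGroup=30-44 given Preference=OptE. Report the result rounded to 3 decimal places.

0.411

P(Preference=OptE) = 0.009 + 0.058 + 0.056 + 0.008 + 0.010 = 0.141.
P(AgeGroup=30-44 | Preference=OptE) = 0.058/0.141 = 0.411.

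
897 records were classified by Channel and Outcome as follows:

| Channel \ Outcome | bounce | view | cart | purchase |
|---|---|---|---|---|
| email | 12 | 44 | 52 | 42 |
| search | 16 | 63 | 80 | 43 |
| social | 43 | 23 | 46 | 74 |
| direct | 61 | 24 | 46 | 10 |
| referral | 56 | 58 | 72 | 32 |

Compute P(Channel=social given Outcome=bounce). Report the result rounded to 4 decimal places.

0.2287

Total with Outcome=bounce: 12 + 16 + 43 + 61 + 56 = 188.
P(Channel=social | Outcome=bounce) = 43/188 = 0.2287.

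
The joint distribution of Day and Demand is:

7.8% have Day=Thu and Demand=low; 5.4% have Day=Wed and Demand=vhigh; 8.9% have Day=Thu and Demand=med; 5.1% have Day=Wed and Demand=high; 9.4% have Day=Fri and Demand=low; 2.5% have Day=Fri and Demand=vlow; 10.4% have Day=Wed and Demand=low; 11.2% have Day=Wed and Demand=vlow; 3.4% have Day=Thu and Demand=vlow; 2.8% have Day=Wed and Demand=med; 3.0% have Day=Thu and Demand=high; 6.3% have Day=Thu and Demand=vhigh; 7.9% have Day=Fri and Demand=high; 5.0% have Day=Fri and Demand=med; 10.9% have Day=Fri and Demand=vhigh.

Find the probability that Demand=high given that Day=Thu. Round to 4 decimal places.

P(Day=Thu) = 0.034 + 0.078 + 0.089 + 0.030 + 0.063 = 0.294.
P(Demand=high | Day=Thu) = 0.030/0.294 = 0.1020.

0.1020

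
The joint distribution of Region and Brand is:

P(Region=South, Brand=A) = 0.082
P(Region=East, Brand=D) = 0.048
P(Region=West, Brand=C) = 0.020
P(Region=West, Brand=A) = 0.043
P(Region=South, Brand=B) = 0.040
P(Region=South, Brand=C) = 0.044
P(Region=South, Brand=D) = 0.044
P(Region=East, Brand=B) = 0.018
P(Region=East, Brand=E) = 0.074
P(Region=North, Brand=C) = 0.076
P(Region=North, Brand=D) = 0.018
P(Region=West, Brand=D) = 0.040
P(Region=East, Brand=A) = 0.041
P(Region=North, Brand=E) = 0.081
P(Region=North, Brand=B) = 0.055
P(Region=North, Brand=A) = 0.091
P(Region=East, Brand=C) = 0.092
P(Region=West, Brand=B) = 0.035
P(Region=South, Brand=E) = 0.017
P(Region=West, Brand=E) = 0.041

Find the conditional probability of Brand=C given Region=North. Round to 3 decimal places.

0.237

P(Region=North) = 0.091 + 0.055 + 0.076 + 0.018 + 0.081 = 0.321.
P(Brand=C | Region=North) = 0.076/0.321 = 0.237.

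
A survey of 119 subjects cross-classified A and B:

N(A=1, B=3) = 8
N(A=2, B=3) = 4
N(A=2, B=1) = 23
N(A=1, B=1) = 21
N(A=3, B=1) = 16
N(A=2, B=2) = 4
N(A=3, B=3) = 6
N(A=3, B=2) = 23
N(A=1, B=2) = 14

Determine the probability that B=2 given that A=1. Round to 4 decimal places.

Total with A=1: 21 + 14 + 8 = 43.
P(B=2 | A=1) = 14/43 = 0.3256.

0.3256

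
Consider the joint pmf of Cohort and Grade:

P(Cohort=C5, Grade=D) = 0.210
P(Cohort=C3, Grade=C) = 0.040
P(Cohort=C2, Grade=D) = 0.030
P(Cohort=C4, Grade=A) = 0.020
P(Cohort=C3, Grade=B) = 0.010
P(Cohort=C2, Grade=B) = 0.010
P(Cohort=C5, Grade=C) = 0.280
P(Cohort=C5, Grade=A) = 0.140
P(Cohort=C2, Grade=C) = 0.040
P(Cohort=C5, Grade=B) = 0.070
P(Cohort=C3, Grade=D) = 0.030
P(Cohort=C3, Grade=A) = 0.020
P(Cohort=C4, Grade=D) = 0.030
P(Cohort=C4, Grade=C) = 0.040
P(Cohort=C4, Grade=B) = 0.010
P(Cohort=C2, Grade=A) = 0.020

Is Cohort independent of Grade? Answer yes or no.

yes

Every cell satisfies P(Cohort,Grade) = P(Cohort)·P(Grade). For instance P(Cohort=C2) = 0.100, P(Grade=A) = 0.200, and 0.100×0.200 = 0.020 matches the joint entry. So Cohort and Grade are independent.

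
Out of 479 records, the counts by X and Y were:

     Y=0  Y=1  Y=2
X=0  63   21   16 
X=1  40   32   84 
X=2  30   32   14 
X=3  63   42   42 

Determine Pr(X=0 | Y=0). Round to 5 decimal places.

Total with Y=0: 63 + 40 + 30 + 63 = 196.
P(X=0 | Y=0) = 63/196 = 0.32143.

0.32143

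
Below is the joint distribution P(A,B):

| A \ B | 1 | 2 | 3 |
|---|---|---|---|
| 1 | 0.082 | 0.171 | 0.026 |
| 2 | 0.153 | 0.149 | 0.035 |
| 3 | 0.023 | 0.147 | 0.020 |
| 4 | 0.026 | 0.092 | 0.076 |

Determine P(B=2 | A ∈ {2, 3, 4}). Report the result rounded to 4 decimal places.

0.5381

P(A=2) = 0.153 + 0.149 + 0.035 = 0.337.
P(A=3) = 0.023 + 0.147 + 0.020 = 0.190.
P(A=4) = 0.026 + 0.092 + 0.076 = 0.194.
P(A ∈ {2, 3, 4}) = 0.337 + 0.190 + 0.194 = 0.721; P(B=2, A ∈ {2, 3, 4}) = 0.149 + 0.147 + 0.092 = 0.388.
P(B=2 | A ∈ {2, 3, 4}) = 0.388/0.721 = 0.5381.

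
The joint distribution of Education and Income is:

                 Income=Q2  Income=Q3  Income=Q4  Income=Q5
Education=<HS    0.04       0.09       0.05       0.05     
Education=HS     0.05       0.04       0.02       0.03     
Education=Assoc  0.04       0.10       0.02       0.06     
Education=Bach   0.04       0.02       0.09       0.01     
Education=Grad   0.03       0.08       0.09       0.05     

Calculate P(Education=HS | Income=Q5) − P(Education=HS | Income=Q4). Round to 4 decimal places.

P(Income=Q5) = 0.05 + 0.03 + 0.06 + 0.01 + 0.05 = 0.20; P(Education=HS | Income=Q5) = 0.03/0.20 = 0.15000.
P(Income=Q4) = 0.05 + 0.02 + 0.02 + 0.09 + 0.09 = 0.27; P(Education=HS | Income=Q4) = 0.02/0.27 = 0.07407.
Difference = 0.0759.

0.0759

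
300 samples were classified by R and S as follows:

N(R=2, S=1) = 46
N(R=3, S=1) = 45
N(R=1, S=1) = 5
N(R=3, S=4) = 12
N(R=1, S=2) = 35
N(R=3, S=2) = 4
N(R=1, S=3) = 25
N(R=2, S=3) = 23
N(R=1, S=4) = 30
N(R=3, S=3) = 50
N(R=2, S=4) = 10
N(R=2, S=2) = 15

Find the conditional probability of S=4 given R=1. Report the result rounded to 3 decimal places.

0.316

Total with R=1: 5 + 35 + 25 + 30 = 95.
P(S=4 | R=1) = 30/95 = 0.316.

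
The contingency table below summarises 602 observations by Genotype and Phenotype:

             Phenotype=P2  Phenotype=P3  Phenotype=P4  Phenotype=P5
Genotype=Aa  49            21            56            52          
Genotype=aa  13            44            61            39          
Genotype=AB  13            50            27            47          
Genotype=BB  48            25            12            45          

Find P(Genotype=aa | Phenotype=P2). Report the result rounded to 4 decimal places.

Total with Phenotype=P2: 49 + 13 + 13 + 48 = 123.
P(Genotype=aa | Phenotype=P2) = 13/123 = 0.1057.

0.1057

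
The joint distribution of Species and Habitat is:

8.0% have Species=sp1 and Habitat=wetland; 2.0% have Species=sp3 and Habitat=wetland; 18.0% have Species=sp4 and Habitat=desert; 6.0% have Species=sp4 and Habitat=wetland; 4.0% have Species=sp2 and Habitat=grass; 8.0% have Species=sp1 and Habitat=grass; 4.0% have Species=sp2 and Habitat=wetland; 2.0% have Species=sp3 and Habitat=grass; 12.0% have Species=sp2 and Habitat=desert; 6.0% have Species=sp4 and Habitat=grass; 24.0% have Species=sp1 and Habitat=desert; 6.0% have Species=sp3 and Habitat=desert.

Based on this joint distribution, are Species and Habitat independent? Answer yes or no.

Every cell satisfies P(Species,Habitat) = P(Species)·P(Habitat). For instance P(Species=sp1) = 0.400, P(Habitat=wetland) = 0.200, and 0.400×0.200 = 0.080 matches the joint entry. So Species and Habitat are independent.

yes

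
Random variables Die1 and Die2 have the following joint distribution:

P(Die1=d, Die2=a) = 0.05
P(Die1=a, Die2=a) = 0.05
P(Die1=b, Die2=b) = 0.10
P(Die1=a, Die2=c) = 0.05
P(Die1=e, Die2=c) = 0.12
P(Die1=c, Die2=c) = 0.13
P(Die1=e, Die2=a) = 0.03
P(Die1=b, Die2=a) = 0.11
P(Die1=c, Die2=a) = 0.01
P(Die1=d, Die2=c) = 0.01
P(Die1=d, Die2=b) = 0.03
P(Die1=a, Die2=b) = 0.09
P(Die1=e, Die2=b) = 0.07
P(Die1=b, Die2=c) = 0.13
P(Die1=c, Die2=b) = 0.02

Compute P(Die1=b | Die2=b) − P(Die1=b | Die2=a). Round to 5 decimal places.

P(Die2=b) = 0.09 + 0.10 + 0.02 + 0.03 + 0.07 = 0.31; P(Die1=b | Die2=b) = 0.10/0.31 = 0.322581.
P(Die2=a) = 0.05 + 0.11 + 0.01 + 0.05 + 0.03 = 0.25; P(Die1=b | Die2=a) = 0.11/0.25 = 0.440000.
Difference = -0.11742.

-0.11742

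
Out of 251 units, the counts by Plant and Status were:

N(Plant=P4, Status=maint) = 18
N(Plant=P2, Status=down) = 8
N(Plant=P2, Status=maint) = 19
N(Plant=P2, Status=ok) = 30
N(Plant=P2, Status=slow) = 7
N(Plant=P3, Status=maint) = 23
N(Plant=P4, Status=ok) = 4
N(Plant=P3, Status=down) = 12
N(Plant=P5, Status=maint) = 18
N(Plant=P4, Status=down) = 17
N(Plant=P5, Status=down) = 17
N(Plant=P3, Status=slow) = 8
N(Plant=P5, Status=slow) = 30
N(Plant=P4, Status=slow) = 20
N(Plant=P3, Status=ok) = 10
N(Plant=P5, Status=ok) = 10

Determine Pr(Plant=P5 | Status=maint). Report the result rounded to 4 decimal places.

0.2308

Total with Status=maint: 19 + 23 + 18 + 18 = 78.
P(Plant=P5 | Status=maint) = 18/78 = 0.2308.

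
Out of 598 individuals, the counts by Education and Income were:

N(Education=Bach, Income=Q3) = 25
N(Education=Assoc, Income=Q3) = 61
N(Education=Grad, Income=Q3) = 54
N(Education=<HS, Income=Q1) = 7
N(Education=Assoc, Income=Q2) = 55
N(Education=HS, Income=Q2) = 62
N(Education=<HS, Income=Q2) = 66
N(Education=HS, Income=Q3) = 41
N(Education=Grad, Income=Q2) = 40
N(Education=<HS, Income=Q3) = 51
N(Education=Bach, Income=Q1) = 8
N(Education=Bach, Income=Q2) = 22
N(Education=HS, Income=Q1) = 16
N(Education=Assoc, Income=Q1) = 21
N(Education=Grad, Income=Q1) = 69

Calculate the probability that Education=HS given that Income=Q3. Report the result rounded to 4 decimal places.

0.1767

Total with Income=Q3: 51 + 41 + 61 + 25 + 54 = 232.
P(Education=HS | Income=Q3) = 41/232 = 0.1767.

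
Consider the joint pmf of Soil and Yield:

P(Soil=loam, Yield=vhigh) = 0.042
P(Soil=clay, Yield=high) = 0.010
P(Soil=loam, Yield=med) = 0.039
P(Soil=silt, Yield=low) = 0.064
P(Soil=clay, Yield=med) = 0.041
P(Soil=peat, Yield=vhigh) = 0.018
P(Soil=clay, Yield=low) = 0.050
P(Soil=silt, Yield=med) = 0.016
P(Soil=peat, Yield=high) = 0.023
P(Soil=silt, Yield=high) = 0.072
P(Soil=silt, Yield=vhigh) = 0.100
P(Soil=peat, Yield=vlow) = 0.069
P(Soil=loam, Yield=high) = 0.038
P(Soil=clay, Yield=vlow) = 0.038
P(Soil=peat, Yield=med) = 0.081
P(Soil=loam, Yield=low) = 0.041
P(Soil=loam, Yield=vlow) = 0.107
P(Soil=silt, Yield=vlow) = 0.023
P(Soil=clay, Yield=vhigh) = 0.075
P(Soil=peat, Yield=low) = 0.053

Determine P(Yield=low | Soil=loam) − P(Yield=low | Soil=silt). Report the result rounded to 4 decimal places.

P(Soil=loam) = 0.107 + 0.041 + 0.039 + 0.038 + 0.042 = 0.267; P(Yield=low | Soil=loam) = 0.041/0.267 = 0.15356.
P(Soil=silt) = 0.023 + 0.064 + 0.016 + 0.072 + 0.100 = 0.275; P(Yield=low | Soil=silt) = 0.064/0.275 = 0.23273.
Difference = -0.0792.

-0.0792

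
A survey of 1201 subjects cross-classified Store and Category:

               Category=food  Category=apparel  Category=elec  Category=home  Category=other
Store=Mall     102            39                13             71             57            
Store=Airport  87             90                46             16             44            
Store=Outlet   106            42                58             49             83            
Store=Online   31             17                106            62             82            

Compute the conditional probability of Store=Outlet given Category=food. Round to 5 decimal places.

Total with Category=food: 102 + 87 + 106 + 31 = 326.
P(Store=Outlet | Category=food) = 106/326 = 0.32515.

0.32515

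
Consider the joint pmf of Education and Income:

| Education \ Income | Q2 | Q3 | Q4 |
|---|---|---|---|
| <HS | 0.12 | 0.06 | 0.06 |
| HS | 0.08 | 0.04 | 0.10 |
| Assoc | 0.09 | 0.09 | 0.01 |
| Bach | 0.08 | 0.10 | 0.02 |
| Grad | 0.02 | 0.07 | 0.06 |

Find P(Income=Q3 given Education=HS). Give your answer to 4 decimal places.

P(Education=HS) = 0.08 + 0.04 + 0.10 = 0.22.
P(Income=Q3 | Education=HS) = 0.04/0.22 = 0.1818.

0.1818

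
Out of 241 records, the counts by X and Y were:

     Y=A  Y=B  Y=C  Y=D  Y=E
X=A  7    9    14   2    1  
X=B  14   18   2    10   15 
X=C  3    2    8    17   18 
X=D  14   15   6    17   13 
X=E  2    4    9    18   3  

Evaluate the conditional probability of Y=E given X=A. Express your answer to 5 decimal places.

Total with X=A: 7 + 9 + 14 + 2 + 1 = 33.
P(Y=E | X=A) = 1/33 = 0.03030.

0.03030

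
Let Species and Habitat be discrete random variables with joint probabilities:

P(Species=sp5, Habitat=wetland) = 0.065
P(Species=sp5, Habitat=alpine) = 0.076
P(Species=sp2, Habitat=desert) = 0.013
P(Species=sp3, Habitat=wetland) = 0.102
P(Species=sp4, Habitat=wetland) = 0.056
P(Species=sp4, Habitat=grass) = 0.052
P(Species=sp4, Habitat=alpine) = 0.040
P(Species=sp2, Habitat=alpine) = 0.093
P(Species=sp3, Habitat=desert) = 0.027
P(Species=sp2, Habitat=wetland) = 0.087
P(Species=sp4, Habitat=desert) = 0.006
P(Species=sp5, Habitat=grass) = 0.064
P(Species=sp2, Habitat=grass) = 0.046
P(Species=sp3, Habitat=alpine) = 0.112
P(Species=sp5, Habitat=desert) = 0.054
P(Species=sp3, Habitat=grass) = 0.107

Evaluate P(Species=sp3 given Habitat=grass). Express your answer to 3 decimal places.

0.398

P(Habitat=grass) = 0.046 + 0.107 + 0.052 + 0.064 = 0.269.
P(Species=sp3 | Habitat=grass) = 0.107/0.269 = 0.398.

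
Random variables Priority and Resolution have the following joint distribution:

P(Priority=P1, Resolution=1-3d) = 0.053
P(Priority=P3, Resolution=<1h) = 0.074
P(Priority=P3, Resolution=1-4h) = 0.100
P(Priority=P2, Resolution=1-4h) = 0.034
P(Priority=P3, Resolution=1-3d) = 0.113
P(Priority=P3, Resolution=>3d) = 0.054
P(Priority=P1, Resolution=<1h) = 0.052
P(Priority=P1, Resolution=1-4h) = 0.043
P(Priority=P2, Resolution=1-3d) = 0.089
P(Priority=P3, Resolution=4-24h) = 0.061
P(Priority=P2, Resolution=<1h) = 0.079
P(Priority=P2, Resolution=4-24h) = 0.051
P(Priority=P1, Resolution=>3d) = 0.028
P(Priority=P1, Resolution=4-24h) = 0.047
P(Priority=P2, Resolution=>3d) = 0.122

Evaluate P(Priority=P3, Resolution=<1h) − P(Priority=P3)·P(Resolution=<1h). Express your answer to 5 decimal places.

P(Priority=P3) = 0.074 + 0.100 + 0.061 + 0.113 + 0.054 = 0.402.
P(Resolution=<1h) = 0.052 + 0.079 + 0.074 = 0.205.
P(Priority=P3, Resolution=<1h) − P(Priority=P3)P(Resolution=<1h) = 0.074 − 0.402×0.205 = -0.00841.

-0.00841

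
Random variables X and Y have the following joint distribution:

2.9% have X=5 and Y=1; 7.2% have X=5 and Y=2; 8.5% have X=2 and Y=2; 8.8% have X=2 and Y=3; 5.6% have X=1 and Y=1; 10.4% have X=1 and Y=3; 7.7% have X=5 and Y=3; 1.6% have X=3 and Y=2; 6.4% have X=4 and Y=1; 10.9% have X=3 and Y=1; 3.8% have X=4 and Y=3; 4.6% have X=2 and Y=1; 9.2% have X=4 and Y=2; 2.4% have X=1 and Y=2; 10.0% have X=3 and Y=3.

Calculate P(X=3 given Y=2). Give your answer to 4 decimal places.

0.0554

P(Y=2) = 0.024 + 0.085 + 0.016 + 0.092 + 0.072 = 0.289.
P(X=3 | Y=2) = 0.016/0.289 = 0.0554.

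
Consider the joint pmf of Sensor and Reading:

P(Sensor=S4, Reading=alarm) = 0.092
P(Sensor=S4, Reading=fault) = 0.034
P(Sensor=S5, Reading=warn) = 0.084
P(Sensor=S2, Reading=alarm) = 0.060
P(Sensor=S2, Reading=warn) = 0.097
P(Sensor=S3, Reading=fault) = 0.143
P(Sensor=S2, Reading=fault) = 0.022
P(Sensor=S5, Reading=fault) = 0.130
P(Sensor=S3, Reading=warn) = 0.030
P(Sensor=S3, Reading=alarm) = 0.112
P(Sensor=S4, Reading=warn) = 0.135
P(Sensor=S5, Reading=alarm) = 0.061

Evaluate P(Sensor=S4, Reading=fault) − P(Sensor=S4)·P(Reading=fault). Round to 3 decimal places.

-0.052

P(Sensor=S4) = 0.135 + 0.092 + 0.034 = 0.261.
P(Reading=fault) = 0.022 + 0.143 + 0.034 + 0.130 = 0.329.
P(Sensor=S4, Reading=fault) − P(Sensor=S4)P(Reading=fault) = 0.034 − 0.261×0.329 = -0.052.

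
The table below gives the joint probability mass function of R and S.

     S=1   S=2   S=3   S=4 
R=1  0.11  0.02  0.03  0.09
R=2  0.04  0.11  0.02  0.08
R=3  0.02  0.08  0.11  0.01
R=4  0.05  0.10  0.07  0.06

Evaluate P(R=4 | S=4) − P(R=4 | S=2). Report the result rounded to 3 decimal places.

P(S=4) = 0.09 + 0.08 + 0.01 + 0.06 = 0.24; P(R=4 | S=4) = 0.06/0.24 = 0.2500.
P(S=2) = 0.02 + 0.11 + 0.08 + 0.10 = 0.31; P(R=4 | S=2) = 0.10/0.31 = 0.3226.
Difference = -0.073.

-0.073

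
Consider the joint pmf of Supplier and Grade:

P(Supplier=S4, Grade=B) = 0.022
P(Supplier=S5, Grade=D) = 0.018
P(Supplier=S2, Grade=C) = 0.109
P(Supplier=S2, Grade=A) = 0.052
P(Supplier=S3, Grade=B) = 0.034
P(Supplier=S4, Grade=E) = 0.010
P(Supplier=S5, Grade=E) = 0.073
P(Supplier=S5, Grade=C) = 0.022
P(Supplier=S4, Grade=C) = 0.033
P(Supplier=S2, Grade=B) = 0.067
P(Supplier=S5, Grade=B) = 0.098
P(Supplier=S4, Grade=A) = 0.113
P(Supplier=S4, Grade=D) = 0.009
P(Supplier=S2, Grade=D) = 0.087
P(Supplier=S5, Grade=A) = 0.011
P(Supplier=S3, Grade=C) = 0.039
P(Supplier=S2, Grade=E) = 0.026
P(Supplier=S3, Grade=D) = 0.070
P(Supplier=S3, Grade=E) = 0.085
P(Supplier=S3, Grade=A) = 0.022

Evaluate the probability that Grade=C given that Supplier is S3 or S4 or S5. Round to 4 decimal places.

0.1426

P(Supplier=S3) = 0.022 + 0.034 + 0.039 + 0.070 + 0.085 = 0.250.
P(Supplier=S4) = 0.113 + 0.022 + 0.033 + 0.009 + 0.010 = 0.187.
P(Supplier=S5) = 0.011 + 0.098 + 0.022 + 0.018 + 0.073 = 0.222.
P(Supplier ∈ {S3, S4, S5}) = 0.250 + 0.187 + 0.222 = 0.659; P(Grade=C, Supplier ∈ {S3, S4, S5}) = 0.039 + 0.033 + 0.022 = 0.094.
P(Grade=C | Supplier ∈ {S3, S4, S5}) = 0.094/0.659 = 0.1426.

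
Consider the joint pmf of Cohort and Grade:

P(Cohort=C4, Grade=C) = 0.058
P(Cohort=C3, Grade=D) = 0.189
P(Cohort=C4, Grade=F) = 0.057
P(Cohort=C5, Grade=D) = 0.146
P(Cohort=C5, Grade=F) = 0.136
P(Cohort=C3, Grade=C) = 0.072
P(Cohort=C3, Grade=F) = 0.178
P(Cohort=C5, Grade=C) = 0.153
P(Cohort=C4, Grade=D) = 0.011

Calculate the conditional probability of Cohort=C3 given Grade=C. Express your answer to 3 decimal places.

0.254

P(Grade=C) = 0.072 + 0.058 + 0.153 = 0.283.
P(Cohort=C3 | Grade=C) = 0.072/0.283 = 0.254.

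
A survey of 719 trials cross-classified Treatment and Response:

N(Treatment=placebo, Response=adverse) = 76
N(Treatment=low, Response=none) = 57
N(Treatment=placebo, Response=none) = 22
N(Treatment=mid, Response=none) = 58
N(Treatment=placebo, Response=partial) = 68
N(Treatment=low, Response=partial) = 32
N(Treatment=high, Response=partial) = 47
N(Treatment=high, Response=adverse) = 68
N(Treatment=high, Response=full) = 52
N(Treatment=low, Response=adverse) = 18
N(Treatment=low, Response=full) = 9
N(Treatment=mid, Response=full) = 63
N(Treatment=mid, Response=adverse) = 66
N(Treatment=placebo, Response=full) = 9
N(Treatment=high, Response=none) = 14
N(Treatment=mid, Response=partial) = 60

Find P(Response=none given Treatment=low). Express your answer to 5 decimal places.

Total with Treatment=low: 57 + 32 + 9 + 18 = 116.
P(Response=none | Treatment=low) = 57/116 = 0.49138.

0.49138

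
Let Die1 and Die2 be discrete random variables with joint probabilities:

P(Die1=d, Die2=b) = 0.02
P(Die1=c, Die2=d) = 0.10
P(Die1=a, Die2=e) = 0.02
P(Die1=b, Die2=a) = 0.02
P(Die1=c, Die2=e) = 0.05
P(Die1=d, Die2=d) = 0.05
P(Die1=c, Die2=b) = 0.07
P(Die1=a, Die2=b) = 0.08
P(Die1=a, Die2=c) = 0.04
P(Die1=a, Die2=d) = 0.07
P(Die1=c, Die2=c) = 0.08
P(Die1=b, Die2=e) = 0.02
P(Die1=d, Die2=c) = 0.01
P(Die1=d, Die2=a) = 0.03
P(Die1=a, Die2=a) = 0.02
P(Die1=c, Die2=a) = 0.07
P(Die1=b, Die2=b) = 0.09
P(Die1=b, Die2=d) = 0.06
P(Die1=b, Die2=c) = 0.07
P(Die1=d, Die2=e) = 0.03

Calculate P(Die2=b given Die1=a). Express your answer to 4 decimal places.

0.3478

P(Die1=a) = 0.02 + 0.08 + 0.04 + 0.07 + 0.02 = 0.23.
P(Die2=b | Die1=a) = 0.08/0.23 = 0.3478.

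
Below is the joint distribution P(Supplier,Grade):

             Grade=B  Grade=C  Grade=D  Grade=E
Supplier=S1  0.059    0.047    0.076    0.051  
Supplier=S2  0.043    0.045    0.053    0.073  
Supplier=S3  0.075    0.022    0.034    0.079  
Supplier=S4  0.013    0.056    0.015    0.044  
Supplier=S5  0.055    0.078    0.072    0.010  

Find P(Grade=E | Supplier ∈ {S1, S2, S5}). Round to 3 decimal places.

P(Supplier=S1) = 0.059 + 0.047 + 0.076 + 0.051 = 0.233.
P(Supplier=S2) = 0.043 + 0.045 + 0.053 + 0.073 = 0.214.
P(Supplier=S5) = 0.055 + 0.078 + 0.072 + 0.010 = 0.215.
P(Supplier ∈ {S1, S2, S5}) = 0.233 + 0.214 + 0.215 = 0.662; P(Grade=E, Supplier ∈ {S1, S2, S5}) = 0.051 + 0.073 + 0.010 = 0.134.
P(Grade=E | Supplier ∈ {S1, S2, S5}) = 0.134/0.662 = 0.202.

0.202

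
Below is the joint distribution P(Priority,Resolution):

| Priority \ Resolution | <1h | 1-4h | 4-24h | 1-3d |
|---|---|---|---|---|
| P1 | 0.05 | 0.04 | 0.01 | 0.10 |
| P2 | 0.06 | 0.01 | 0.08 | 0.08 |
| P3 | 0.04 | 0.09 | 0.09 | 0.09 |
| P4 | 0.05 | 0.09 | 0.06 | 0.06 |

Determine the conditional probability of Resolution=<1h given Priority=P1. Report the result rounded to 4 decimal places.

0.2500

P(Priority=P1) = 0.05 + 0.04 + 0.01 + 0.10 = 0.20.
P(Resolution=<1h | Priority=P1) = 0.05/0.20 = 0.2500.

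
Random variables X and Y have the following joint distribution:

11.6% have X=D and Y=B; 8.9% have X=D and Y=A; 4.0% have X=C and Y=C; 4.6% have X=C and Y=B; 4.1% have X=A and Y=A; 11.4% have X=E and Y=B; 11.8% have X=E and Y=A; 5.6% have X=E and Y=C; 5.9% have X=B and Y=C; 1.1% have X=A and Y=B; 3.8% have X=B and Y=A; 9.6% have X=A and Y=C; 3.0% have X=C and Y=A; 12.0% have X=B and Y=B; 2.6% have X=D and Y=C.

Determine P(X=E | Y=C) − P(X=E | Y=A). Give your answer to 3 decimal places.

P(Y=C) = 0.096 + 0.059 + 0.040 + 0.026 + 0.056 = 0.277; P(X=E | Y=C) = 0.056/0.277 = 0.2022.
P(Y=A) = 0.041 + 0.038 + 0.030 + 0.089 + 0.118 = 0.316; P(X=E | Y=A) = 0.118/0.316 = 0.3734.
Difference = -0.171.

-0.171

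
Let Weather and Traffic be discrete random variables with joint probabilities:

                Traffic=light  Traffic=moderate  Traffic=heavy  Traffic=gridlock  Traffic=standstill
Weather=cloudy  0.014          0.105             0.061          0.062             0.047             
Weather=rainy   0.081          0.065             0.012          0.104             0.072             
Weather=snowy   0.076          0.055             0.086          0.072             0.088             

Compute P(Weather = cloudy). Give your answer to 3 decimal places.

P(Weather=cloudy) = 0.014 + 0.105 + 0.061 + 0.062 + 0.047 = 0.289.

0.289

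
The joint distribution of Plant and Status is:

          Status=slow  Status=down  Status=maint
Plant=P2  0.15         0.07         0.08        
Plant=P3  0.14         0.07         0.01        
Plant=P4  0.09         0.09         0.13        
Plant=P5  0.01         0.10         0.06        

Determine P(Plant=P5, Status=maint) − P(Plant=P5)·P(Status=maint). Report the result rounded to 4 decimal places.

P(Plant=P5) = 0.01 + 0.10 + 0.06 = 0.17.
P(Status=maint) = 0.08 + 0.01 + 0.13 + 0.06 = 0.28.
P(Plant=P5, Status=maint) − P(Plant=P5)P(Status=maint) = 0.06 − 0.17×0.28 = 0.0124.

0.0124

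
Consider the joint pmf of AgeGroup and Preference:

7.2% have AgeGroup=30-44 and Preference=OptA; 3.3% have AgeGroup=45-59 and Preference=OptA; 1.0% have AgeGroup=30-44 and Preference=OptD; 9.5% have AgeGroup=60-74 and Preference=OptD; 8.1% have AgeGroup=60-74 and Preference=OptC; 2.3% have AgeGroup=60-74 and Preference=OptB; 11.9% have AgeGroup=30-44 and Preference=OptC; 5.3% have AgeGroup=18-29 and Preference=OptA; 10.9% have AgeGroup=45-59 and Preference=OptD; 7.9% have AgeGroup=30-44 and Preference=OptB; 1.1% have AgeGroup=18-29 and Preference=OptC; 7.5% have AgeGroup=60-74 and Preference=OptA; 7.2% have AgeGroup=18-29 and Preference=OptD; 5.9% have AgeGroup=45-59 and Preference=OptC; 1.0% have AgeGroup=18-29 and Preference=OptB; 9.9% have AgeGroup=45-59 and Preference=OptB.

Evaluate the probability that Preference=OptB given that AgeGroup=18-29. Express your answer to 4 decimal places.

0.0685

P(AgeGroup=18-29) = 0.053 + 0.010 + 0.011 + 0.072 = 0.146.
P(Preference=OptB | AgeGroup=18-29) = 0.010/0.146 = 0.0685.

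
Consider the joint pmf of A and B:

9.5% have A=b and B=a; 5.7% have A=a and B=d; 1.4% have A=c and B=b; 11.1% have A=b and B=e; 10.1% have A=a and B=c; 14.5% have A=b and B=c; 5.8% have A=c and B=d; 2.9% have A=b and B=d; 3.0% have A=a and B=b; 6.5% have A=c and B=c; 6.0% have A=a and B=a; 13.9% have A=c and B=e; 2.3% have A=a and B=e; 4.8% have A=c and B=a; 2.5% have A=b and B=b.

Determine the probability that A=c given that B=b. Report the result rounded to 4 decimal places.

0.2029

P(B=b) = 0.030 + 0.025 + 0.014 = 0.069.
P(A=c | B=b) = 0.014/0.069 = 0.2029.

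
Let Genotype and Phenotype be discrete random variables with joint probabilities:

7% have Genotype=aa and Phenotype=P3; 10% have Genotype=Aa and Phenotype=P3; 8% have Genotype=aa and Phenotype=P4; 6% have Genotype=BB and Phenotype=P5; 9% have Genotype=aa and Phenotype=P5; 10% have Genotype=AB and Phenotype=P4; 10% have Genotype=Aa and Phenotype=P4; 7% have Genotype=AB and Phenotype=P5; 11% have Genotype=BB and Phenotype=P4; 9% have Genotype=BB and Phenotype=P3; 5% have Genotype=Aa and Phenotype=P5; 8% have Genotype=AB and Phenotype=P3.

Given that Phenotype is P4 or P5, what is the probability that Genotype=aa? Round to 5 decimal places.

0.25758

P(Phenotype=P4) = 0.10 + 0.08 + 0.10 + 0.11 = 0.39.
P(Phenotype=P5) = 0.05 + 0.09 + 0.07 + 0.06 = 0.27.
P(Phenotype ∈ {P4, P5}) = 0.39 + 0.27 = 0.66; P(Genotype=aa, Phenotype ∈ {P4, P5}) = 0.08 + 0.09 = 0.17.
P(Genotype=aa | Phenotype ∈ {P4, P5}) = 0.17/0.66 = 0.25758.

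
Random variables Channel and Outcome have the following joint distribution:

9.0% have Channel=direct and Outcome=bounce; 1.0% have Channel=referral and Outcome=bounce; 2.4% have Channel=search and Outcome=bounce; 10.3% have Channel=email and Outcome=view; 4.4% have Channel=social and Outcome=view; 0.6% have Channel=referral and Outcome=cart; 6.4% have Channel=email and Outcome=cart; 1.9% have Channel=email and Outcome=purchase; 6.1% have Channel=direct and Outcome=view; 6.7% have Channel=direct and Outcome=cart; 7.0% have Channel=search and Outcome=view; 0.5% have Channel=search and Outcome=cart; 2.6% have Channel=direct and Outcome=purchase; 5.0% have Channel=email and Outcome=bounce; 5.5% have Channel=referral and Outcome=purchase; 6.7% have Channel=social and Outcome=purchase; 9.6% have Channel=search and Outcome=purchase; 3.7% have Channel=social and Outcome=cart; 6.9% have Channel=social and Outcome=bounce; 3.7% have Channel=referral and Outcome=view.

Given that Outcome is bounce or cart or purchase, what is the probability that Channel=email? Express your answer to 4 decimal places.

0.1942

P(Outcome=bounce) = 0.050 + 0.024 + 0.069 + 0.090 + 0.010 = 0.243.
P(Outcome=cart) = 0.064 + 0.005 + 0.037 + 0.067 + 0.006 = 0.179.
P(Outcome=purchase) = 0.019 + 0.096 + 0.067 + 0.026 + 0.055 = 0.263.
P(Outcome ∈ {bounce, cart, purchase}) = 0.243 + 0.179 + 0.263 = 0.685; P(Channel=email, Outcome ∈ {bounce, cart, purchase}) = 0.050 + 0.064 + 0.019 = 0.133.
P(Channel=email | Outcome ∈ {bounce, cart, purchase}) = 0.133/0.685 = 0.1942.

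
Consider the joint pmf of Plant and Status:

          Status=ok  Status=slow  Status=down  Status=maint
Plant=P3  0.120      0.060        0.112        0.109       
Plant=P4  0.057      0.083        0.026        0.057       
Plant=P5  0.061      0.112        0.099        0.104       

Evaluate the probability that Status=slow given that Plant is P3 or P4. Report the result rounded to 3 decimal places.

P(Plant=P3) = 0.120 + 0.060 + 0.112 + 0.109 = 0.401.
P(Plant=P4) = 0.057 + 0.083 + 0.026 + 0.057 = 0.223.
P(Plant ∈ {P3, P4}) = 0.401 + 0.223 = 0.624; P(Status=slow, Plant ∈ {P3, P4}) = 0.060 + 0.083 = 0.143.
P(Status=slow | Plant ∈ {P3, P4}) = 0.143/0.624 = 0.229.

0.229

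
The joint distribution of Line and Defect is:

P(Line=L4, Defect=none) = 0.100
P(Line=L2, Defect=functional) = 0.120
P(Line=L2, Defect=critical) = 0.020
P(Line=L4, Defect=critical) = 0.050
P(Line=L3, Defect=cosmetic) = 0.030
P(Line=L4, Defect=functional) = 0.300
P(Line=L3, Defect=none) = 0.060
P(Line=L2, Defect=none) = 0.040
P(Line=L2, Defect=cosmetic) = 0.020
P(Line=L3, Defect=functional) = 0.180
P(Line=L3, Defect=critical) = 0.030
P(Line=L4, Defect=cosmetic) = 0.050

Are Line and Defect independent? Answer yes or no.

Every cell satisfies P(Line,Defect) = P(Line)·P(Defect). For instance P(Line=L2) = 0.200, P(Defect=critical) = 0.100, and 0.200×0.100 = 0.020 matches the joint entry. So Line and Defect are independent.

yes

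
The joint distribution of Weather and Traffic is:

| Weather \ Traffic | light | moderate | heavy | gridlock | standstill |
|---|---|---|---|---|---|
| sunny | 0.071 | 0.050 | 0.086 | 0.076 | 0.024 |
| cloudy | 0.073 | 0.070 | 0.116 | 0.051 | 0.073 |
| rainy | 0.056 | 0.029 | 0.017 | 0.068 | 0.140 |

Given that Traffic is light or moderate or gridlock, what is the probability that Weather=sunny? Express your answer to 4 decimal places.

0.3621

P(Traffic=light) = 0.071 + 0.073 + 0.056 = 0.200.
P(Traffic=moderate) = 0.050 + 0.070 + 0.029 = 0.149.
P(Traffic=gridlock) = 0.076 + 0.051 + 0.068 = 0.195.
P(Traffic ∈ {light, moderate, gridlock}) = 0.200 + 0.149 + 0.195 = 0.544; P(Weather=sunny, Traffic ∈ {light, moderate, gridlock}) = 0.071 + 0.050 + 0.076 = 0.197.
P(Weather=sunny | Traffic ∈ {light, moderate, gridlock}) = 0.197/0.544 = 0.3621.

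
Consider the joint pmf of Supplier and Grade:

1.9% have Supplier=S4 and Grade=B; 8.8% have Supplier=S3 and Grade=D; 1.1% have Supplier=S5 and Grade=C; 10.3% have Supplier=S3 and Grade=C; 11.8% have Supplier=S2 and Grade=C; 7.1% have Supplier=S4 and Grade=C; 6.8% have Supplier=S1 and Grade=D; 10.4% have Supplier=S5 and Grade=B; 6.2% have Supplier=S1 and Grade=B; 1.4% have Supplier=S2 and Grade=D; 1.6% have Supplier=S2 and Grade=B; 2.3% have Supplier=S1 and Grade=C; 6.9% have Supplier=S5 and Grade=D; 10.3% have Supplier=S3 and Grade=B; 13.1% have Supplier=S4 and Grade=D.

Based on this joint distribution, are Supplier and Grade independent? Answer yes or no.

P(Supplier=S2) = 0.148 and P(Grade=C) = 0.326, so their product is 0.04825, but P(Supplier=S2, Grade=C) = 0.118. Since these differ, Supplier and Grade are not independent.

no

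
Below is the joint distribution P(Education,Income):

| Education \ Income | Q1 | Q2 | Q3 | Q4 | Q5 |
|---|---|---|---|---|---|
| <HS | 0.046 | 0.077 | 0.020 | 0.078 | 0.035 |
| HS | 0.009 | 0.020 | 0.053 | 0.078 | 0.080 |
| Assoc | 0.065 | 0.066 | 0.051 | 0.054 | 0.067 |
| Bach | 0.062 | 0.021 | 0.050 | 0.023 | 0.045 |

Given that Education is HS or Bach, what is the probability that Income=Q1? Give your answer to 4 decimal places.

0.1610

P(Education=HS) = 0.009 + 0.020 + 0.053 + 0.078 + 0.080 = 0.240.
P(Education=Bach) = 0.062 + 0.021 + 0.050 + 0.023 + 0.045 = 0.201.
P(Education ∈ {HS, Bach}) = 0.240 + 0.201 = 0.441; P(Income=Q1, Education ∈ {HS, Bach}) = 0.009 + 0.062 = 0.071.
P(Income=Q1 | Education ∈ {HS, Bach}) = 0.071/0.441 = 0.1610.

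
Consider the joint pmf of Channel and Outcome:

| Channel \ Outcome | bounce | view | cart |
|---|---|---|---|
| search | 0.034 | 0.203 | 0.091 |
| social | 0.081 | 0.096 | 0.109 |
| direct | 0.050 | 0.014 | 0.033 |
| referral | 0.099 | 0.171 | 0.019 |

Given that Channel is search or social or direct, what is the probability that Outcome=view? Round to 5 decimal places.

0.44023

P(Channel=search) = 0.034 + 0.203 + 0.091 = 0.328.
P(Channel=social) = 0.081 + 0.096 + 0.109 = 0.286.
P(Channel=direct) = 0.050 + 0.014 + 0.033 = 0.097.
P(Channel ∈ {search, social, direct}) = 0.328 + 0.286 + 0.097 = 0.711; P(Outcome=view, Channel ∈ {search, social, direct}) = 0.203 + 0.096 + 0.014 = 0.313.
P(Outcome=view | Channel ∈ {search, social, direct}) = 0.313/0.711 = 0.44023.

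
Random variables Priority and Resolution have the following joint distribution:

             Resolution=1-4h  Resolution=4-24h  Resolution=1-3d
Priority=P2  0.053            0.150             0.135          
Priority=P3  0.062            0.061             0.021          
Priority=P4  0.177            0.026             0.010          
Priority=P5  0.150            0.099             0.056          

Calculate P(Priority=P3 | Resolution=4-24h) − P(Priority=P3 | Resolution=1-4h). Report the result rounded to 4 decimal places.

P(Resolution=4-24h) = 0.150 + 0.061 + 0.026 + 0.099 = 0.336; P(Priority=P3 | Resolution=4-24h) = 0.061/0.336 = 0.18155.
P(Resolution=1-4h) = 0.053 + 0.062 + 0.177 + 0.150 = 0.442; P(Priority=P3 | Resolution=1-4h) = 0.062/0.442 = 0.14027.
Difference = 0.0413.

0.0413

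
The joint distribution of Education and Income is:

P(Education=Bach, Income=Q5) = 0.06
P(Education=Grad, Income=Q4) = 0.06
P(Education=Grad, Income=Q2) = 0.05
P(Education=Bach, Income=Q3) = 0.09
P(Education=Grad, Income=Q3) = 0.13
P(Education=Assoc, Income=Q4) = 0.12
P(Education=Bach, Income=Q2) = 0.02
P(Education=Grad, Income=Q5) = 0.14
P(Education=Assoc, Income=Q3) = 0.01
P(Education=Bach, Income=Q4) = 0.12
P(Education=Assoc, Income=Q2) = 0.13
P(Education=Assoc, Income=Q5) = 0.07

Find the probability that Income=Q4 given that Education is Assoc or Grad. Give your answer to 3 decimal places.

P(Education=Assoc) = 0.13 + 0.01 + 0.12 + 0.07 = 0.33.
P(Education=Grad) = 0.05 + 0.13 + 0.06 + 0.14 = 0.38.
P(Education ∈ {Assoc, Grad}) = 0.33 + 0.38 = 0.71; P(Income=Q4, Education ∈ {Assoc, Grad}) = 0.12 + 0.06 = 0.18.
P(Income=Q4 | Education ∈ {Assoc, Grad}) = 0.18/0.71 = 0.254.

0.254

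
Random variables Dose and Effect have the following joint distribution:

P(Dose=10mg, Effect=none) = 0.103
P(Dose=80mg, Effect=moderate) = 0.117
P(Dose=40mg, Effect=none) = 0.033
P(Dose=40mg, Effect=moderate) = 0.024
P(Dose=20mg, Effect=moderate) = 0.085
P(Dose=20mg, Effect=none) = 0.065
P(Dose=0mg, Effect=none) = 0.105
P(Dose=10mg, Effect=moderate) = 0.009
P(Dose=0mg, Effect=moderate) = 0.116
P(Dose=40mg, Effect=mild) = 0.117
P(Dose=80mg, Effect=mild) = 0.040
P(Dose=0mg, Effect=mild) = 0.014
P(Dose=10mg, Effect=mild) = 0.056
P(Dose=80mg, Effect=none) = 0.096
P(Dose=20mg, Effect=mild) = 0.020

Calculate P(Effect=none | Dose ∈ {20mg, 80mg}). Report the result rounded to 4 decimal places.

0.3806

P(Dose=20mg) = 0.065 + 0.020 + 0.085 = 0.170.
P(Dose=80mg) = 0.096 + 0.040 + 0.117 = 0.253.
P(Dose ∈ {20mg, 80mg}) = 0.170 + 0.253 = 0.423; P(Effect=none, Dose ∈ {20mg, 80mg}) = 0.065 + 0.096 = 0.161.
P(Effect=none | Dose ∈ {20mg, 80mg}) = 0.161/0.423 = 0.3806.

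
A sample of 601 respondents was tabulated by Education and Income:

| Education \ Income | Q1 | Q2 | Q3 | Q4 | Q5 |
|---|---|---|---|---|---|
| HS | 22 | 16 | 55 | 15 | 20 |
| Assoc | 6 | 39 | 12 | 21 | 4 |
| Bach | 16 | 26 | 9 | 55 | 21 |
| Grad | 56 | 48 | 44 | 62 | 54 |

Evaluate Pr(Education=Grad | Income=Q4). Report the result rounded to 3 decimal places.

0.405

Total with Income=Q4: 15 + 21 + 55 + 62 = 153.
P(Education=Grad | Income=Q4) = 62/153 = 0.405.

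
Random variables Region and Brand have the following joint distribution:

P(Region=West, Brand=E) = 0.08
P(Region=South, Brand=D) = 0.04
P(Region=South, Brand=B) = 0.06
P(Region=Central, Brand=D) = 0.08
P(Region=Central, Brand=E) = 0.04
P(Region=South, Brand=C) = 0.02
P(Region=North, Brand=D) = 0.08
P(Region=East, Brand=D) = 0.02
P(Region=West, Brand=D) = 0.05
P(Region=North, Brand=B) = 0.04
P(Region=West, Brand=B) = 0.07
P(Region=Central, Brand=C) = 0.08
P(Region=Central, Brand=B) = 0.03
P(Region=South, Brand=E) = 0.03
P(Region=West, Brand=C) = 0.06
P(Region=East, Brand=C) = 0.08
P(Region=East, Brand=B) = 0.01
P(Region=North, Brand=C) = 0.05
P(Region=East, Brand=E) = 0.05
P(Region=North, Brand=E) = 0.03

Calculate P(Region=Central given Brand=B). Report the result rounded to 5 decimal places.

P(Brand=B) = 0.04 + 0.06 + 0.01 + 0.07 + 0.03 = 0.21.
P(Region=Central | Brand=B) = 0.03/0.21 = 0.14286.

0.14286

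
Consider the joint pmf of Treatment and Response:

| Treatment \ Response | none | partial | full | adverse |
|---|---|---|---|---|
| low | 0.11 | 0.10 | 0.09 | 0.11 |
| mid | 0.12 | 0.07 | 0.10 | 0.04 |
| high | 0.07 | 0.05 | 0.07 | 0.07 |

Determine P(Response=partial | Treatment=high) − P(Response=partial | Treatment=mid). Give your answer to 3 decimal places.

P(Treatment=high) = 0.07 + 0.05 + 0.07 + 0.07 = 0.26; P(Response=partial | Treatment=high) = 0.05/0.26 = 0.1923.
P(Treatment=mid) = 0.12 + 0.07 + 0.10 + 0.04 = 0.33; P(Response=partial | Treatment=mid) = 0.07/0.33 = 0.2121.
Difference = -0.020.

-0.020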